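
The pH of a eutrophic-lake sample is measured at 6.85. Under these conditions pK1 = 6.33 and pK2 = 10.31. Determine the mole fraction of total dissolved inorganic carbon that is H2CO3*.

α₀ = 1 / (1 + K1/[H⁺] + K1K2/[H⁺]²) = 1 / (1 + 10^+0.52 + 10^-2.94)
   = 1 / (1 + 3.3113 + 0.0011482) = 1/4.3125 = 0.2319

α₀ = 0.232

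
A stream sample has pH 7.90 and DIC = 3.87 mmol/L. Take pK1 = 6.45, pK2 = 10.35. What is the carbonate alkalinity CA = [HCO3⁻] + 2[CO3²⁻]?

CA = [HCO3⁻] + 2[CO3²⁻] = (α₁ + 2α₂)·DIC
At pH 7.90: [H⁺]/K1 = 10^-1.45 = 0.035481, K2/[H⁺] = 10^-2.45 = 0.0035481
α₁ = 1/(1 + 0.035481 + 0.0035481) = 1/1.0390 = 0.9624; α₂ = α₁·K2/[H⁺] = 0.003415
α₁ + 2α₂ = 0.9693
CA = 0.9693 × 3.87 = 3.75 mmol/L

CA = 3.75 mmol/L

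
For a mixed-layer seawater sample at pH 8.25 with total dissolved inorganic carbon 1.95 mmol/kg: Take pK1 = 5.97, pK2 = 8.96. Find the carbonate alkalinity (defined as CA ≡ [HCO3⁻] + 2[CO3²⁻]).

CA = [HCO3⁻] + 2[CO3²⁻] = (α₁ + 2α₂)·DIC
At pH 8.25: [H⁺]/K1 = 10^-2.28 = 0.0052481, K2/[H⁺] = 10^-0.71 = 0.19498
α₁ = 1/(1 + 0.0052481 + 0.19498) = 1/1.2002 = 0.8332; α₂ = α₁·K2/[H⁺] = 0.1625
α₁ + 2α₂ = 1.1581
CA = 1.1581 × 1.95 = 2.26 mmol/kg

CA = 2.26 mmol/kg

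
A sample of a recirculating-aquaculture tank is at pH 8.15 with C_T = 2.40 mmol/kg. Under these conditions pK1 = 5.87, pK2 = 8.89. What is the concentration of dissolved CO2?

α₀ = 1 / (1 + K1/[H⁺] + K1K2/[H⁺]²) = 1 / (1 + 10^+2.28 + 10^+1.54)
   = 1 / (1 + 190.55 + 34.674) = 1/226.22 = 0.004420
[CO2*] = α₀ × DIC = 0.004420 × 2.40 = 0.0106 mmol/kg = 10.6 μmol/kg

[CO2*] = 10.6 μmol/kg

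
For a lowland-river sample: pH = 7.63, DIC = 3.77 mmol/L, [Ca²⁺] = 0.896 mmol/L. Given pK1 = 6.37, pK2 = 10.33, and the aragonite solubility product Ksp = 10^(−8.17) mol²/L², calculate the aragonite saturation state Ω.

α₂ = 1 / (1 + [H⁺]/K2 + [H⁺]²/(K1K2)) = 1 / (1 + 10^+2.70 + 10^+1.44)
   = 1 / (1 + 501.19 + 27.542) = 1/529.73 = 0.001888
[CO3²⁻] = α₂ × DIC = 0.001888 × 3.77 = 0.007117 mmol/L = 7.117 μmol/L
Ksp = 10^(−8.17) = 6.761×10^-9
Ω = [Ca²⁺][CO3²⁻]/Ksp = (0.896×10^-3)(7.117×10^-6) / 6.761×10^-9 = 0.943

Ω = 0.943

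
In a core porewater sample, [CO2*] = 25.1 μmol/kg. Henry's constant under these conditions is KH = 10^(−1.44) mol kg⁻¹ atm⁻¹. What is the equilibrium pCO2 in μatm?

pCO2 = 691 μatm

KH = 10^(−1.44) = 3.631×10^-2 mol kg⁻¹ atm⁻¹
pCO2 = [CO2*]/KH = 25.1×10^-6 / 3.631×10^-2 = 6.91×10^-4 atm = 691 μatm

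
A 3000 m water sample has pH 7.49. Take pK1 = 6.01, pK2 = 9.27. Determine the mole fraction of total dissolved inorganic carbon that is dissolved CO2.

α₀ = 1 / (1 + K1/[H⁺] + K1K2/[H⁺]²) = 1 / (1 + 10^+1.48 + 10^-0.30)
   = 1 / (1 + 30.200 + 0.50119) = 1/31.701 = 0.03155

α₀ = 0.0315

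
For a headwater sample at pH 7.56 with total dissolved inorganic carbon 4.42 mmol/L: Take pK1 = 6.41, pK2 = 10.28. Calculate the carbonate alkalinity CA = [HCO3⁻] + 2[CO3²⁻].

CA = [HCO3⁻] + 2[CO3²⁻] = (α₁ + 2α₂)·DIC
At pH 7.56: [H⁺]/K1 = 10^-1.15 = 0.070795, K2/[H⁺] = 10^-2.72 = 0.0019055
α₁ = 1/(1 + 0.070795 + 0.0019055) = 1/1.0727 = 0.9322; α₂ = α₁·K2/[H⁺] = 0.001776
α₁ + 2α₂ = 0.9358
CA = 0.9358 × 4.42 = 4.14 mmol/L

CA = 4.14 mmol/L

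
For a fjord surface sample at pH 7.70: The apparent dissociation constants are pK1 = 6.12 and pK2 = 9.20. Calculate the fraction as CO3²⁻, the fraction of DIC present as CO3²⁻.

α₂ = 0.0299

α₂ = 1 / (1 + [H⁺]/K2 + [H⁺]²/(K1K2)) = 1 / (1 + 10^+1.50 + 10^-0.08)
   = 1 / (1 + 31.623 + 0.83176) = 1/33.455 = 0.02989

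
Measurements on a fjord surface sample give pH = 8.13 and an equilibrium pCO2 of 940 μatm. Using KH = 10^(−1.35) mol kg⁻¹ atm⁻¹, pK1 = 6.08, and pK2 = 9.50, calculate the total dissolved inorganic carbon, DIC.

[CO2*] = KH · pCO2 = 10^(−1.35) × 940×10^-6 = 4.199×10^-5 mol/kg
α₀ = 1/(1 + K1/[H⁺] + K1K2/[H⁺]²) = 1/(1 + 10^+2.05 + 10^+0.68) = 0.008475
DIC = [CO2*]/α₀ = 4.199×10^-5 / 0.008475 = 4.95 mmol/kg

DIC = 4.95 mmol/kg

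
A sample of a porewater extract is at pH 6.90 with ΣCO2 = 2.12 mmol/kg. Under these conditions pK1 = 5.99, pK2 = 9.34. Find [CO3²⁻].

[CO3²⁻] = 6.83 μmol/kg

α₂ = 1 / (1 + [H⁺]/K2 + [H⁺]²/(K1K2)) = 1 / (1 + 10^+2.44 + 10^+1.53)
   = 1 / (1 + 275.42 + 33.884) = 1/310.31 = 0.003223
[CO3²⁻] = α₂ × DIC = 0.003223 × 2.12 = 0.00683 mmol/kg = 6.83 μmol/kg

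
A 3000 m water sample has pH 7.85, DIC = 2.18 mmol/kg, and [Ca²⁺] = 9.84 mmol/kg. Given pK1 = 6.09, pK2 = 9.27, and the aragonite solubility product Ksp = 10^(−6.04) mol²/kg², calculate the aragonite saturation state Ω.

α₂ = 1 / (1 + [H⁺]/K2 + [H⁺]²/(K1K2)) = 1 / (1 + 10^+1.42 + 10^-0.34)
   = 1 / (1 + 26.303 + 0.45709) = 1/27.760 = 0.03602
[CO3²⁻] = α₂ × DIC = 0.03602 × 2.18 = 0.07853 mmol/kg
Ksp = 10^(−6.04) = 9.120×10^-7
Ω = [Ca²⁺][CO3²⁻]/Ksp = (9.84×10^-3)(7.853×10^-5) / 9.120×10^-7 = 0.847

Ω = 0.847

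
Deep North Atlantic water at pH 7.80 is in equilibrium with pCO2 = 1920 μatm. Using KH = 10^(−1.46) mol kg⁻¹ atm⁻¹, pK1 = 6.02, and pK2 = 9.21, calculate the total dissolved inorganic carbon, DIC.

DIC = 4.23 mmol/kg

[CO2*] = KH · pCO2 = 10^(−1.46) × 1920×10^-6 = 6.657×10^-5 mol/kg
α₀ = 1/(1 + K1/[H⁺] + K1K2/[H⁺]²) = 1/(1 + 10^+1.78 + 10^+0.37) = 0.01572
DIC = [CO2*]/α₀ = 6.657×10^-5 / 0.01572 = 4.23 mmol/kg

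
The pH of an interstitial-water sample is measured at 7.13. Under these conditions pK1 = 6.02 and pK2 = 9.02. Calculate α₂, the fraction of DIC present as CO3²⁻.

α₂ = 0.0118

α₂ = 1 / (1 + [H⁺]/K2 + [H⁺]²/(K1K2)) = 1 / (1 + 10^+1.89 + 10^+0.78)
   = 1 / (1 + 77.625 + 6.0256) = 1/84.650 = 0.01181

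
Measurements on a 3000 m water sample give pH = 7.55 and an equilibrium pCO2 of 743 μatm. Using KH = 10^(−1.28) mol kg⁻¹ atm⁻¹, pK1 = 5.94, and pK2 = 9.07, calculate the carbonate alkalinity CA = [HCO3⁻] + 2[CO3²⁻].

CA = 1.68 mmol/kg

[CO2*] = KH · pCO2 = 10^(−1.28) × 743×10^-6 = 3.899×10^-5 mol/kg
α₀ = 1/(1 + K1/[H⁺] + K1K2/[H⁺]²) = 1/(1 + 10^+1.61 + 10^+0.09) = 0.02327
DIC = [CO2*]/α₀ = 3.899×10^-5 / 0.02327 = 1.675 mmol/kg
CA = (α₁ + 2α₂)·DIC = (0.9481 + 2×0.02863) × 1.675 = 1.68 mmol/kg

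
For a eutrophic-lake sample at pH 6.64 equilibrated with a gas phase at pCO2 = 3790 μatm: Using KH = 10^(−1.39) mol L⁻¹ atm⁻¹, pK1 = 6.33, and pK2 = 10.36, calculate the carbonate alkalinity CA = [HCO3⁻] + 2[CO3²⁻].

[CO2*] = KH · pCO2 = 10^(−1.39) × 3790×10^-6 = 1.544×10^-4 mol/L
α₀ = 1/(1 + K1/[H⁺] + K1K2/[H⁺]²) = 1/(1 + 10^+0.31 + 10^-3.41) = 0.3287
DIC = [CO2*]/α₀ = 1.544×10^-4 / 0.3287 = 0.4697 mmol/L
CA = (α₁ + 2α₂)·DIC = (0.6712 + 2×0.0001279) × 0.4697 = 0.315 mmol/L

CA = 0.315 mmol/L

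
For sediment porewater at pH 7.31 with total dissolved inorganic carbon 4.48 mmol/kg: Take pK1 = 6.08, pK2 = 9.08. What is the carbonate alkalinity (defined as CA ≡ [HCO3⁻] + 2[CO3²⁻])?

CA = 4.31 mmol/kg

CA = [HCO3⁻] + 2[CO3²⁻] = (α₁ + 2α₂)·DIC
At pH 7.31: [H⁺]/K1 = 10^-1.23 = 0.058884, K2/[H⁺] = 10^-1.77 = 0.016982
α₁ = 1/(1 + 0.058884 + 0.016982) = 1/1.0759 = 0.9295; α₂ = α₁·K2/[H⁺] = 0.01578
α₁ + 2α₂ = 0.9611
CA = 0.9611 × 4.48 = 4.31 mmol/kg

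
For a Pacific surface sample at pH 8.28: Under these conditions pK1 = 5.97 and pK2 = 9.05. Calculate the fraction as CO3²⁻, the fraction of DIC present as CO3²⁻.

α₂ = 0.145

α₂ = 1 / (1 + [H⁺]/K2 + [H⁺]²/(K1K2)) = 1 / (1 + 10^+0.77 + 10^-1.54)
   = 1 / (1 + 5.8884 + 0.028840) = 1/6.9173 = 0.1446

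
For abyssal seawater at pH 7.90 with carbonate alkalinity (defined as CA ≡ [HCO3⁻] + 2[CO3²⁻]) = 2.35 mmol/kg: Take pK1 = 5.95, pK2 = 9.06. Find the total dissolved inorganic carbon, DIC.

CA = [HCO3⁻] + 2[CO3²⁻] = (α₁ + 2α₂)·DIC
At pH 7.90: [H⁺]/K1 = 10^-1.95 = 0.011220, K2/[H⁺] = 10^-1.16 = 0.069183
α₁ = 1/(1 + 0.011220 + 0.069183) = 1/1.0804 = 0.9256; α₂ = α₁·K2/[H⁺] = 0.06403
α₁ + 2α₂ = 1.0536
DIC = CA / (α₁ + 2α₂) = 2.35 / 1.0536 = 2.23 mmol/kg

DIC = 2.23 mmol/kg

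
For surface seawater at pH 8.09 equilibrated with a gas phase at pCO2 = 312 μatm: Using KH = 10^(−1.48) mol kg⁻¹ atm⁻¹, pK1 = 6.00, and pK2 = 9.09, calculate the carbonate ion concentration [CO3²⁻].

[CO3²⁻] = 0.127 mmol/kg

[CO2*] = KH · pCO2 = 10^(−1.48) × 312×10^-6 = 1.033×10^-5 mol/kg
α₀ = 1/(1 + K1/[H⁺] + K1K2/[H⁺]²) = 1/(1 + 10^+2.09 + 10^+1.09) = 0.007335
DIC = [CO2*]/α₀ = 1.033×10^-5 / 0.007335 = 1.408 mmol/kg
[CO3²⁻] = α₂·DIC; α₂ = 0.09024, so [CO3²⁻] = 0.09024 × 1.408 = 0.127 mmol/kg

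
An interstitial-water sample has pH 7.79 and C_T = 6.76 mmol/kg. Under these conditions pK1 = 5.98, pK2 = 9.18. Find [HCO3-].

α₁ = 1 / (1 + [H⁺]/K1 + K2/[H⁺]) = 1 / (1 + 10^-1.81 + 10^-1.39)
   = 1 / (1 + 0.015488 + 0.040738) = 1/1.0562 = 0.9468
[HCO3⁻] = α₁ × DIC = 0.9468 × 6.76 = 6.40 mmol/kg

[HCO3⁻] = 6.40 mmol/kg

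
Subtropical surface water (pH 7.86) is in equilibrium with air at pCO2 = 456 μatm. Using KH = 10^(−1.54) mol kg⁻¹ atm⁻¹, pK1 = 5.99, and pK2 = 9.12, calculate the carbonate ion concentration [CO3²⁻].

[CO2*] = KH · pCO2 = 10^(−1.54) × 456×10^-6 = 1.315×10^-5 mol/kg
α₀ = 1/(1 + K1/[H⁺] + K1K2/[H⁺]²) = 1/(1 + 10^+1.87 + 10^+0.61) = 0.01263
DIC = [CO2*]/α₀ = 1.315×10^-5 / 0.01263 = 1.042 mmol/kg
[CO3²⁻] = α₂·DIC; α₂ = 0.05143, so [CO3²⁻] = 0.05143 × 1.042 = 0.0536 mmol/kg

[CO3²⁻] = 0.0536 mmol/kg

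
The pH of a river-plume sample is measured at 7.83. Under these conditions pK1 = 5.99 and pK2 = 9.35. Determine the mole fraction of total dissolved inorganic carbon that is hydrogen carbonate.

α₁ = 1 / (1 + [H⁺]/K1 + K2/[H⁺]) = 1 / (1 + 10^-1.84 + 10^-1.52)
   = 1 / (1 + 0.014454 + 0.030200) = 1/1.0447 = 0.9573

α₁ = 0.957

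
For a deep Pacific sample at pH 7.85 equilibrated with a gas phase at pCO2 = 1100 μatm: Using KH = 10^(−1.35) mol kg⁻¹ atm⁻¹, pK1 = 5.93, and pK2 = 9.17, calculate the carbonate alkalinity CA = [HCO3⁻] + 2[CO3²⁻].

[CO2*] = KH · pCO2 = 10^(−1.35) × 1100×10^-6 = 4.914×10^-5 mol/kg
α₀ = 1/(1 + K1/[H⁺] + K1K2/[H⁺]²) = 1/(1 + 10^+1.92 + 10^+0.60) = 0.01134
DIC = [CO2*]/α₀ = 4.914×10^-5 / 0.01134 = 4.332 mmol/kg
CA = (α₁ + 2α₂)·DIC = (0.9435 + 2×0.04516) × 4.332 = 4.48 mmol/kg

CA = 4.48 mmol/kg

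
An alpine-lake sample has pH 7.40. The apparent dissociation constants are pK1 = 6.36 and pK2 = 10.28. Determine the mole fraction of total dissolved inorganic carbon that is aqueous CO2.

α₀ = 0.0835

α₀ = 1 / (1 + K1/[H⁺] + K1K2/[H⁺]²) = 1 / (1 + 10^+1.04 + 10^-1.84)
   = 1 / (1 + 10.965 + 0.014454) = 1/11.979 = 0.08348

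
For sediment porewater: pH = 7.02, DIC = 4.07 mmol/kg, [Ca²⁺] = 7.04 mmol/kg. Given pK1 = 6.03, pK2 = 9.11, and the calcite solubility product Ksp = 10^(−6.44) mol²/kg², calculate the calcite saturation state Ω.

Ω = 0.578

α₂ = 1 / (1 + [H⁺]/K2 + [H⁺]²/(K1K2)) = 1 / (1 + 10^+2.09 + 10^+1.10)
   = 1 / (1 + 123.03 + 12.589) = 1/136.62 = 0.007320
[CO3²⁻] = α₂ × DIC = 0.007320 × 4.07 = 0.02979 mmol/kg
Ksp = 10^(−6.44) = 3.631×10^-7
Ω = [Ca²⁺][CO3²⁻]/Ksp = (7.04×10^-3)(2.979×10^-5) / 3.631×10^-7 = 0.578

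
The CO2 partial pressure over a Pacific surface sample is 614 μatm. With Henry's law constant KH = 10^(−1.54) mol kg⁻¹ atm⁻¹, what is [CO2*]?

KH = 10^(−1.54) = 2.884×10^-2 mol kg⁻¹ atm⁻¹
[CO2*] = KH · pCO2 = 2.884×10^-2 × 614×10^-6 atm = 1.77×10^-5 mol/kg

[CO2*] = 17.7 μmol/kg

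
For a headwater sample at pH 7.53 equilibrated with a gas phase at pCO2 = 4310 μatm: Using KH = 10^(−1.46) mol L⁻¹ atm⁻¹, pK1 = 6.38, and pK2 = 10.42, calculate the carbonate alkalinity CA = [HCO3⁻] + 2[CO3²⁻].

[CO2*] = KH · pCO2 = 10^(−1.46) × 4310×10^-6 = 1.494×10^-4 mol/L
α₀ = 1/(1 + K1/[H⁺] + K1K2/[H⁺]²) = 1/(1 + 10^+1.15 + 10^-1.74) = 0.06603
DIC = [CO2*]/α₀ = 1.494×10^-4 / 0.06603 = 2.263 mmol/L
CA = (α₁ + 2α₂)·DIC = (0.9328 + 2×0.001202) × 2.263 = 2.12 mmol/L

CA = 2.12 mmol/L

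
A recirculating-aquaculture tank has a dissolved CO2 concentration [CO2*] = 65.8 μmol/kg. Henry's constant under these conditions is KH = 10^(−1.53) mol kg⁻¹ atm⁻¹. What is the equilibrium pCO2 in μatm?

pCO2 = 2230 μatm

KH = 10^(−1.53) = 2.951×10^-2 mol kg⁻¹ atm⁻¹
pCO2 = [CO2*]/KH = 65.8×10^-6 / 2.951×10^-2 = 2.23×10^-3 atm = 2230 μatm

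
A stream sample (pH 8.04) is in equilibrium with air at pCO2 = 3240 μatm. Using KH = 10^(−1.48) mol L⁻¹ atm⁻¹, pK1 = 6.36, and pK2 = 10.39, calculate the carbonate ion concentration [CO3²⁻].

[CO3²⁻] = 0.0229 mmol/L

[CO2*] = KH · pCO2 = 10^(−1.48) × 3240×10^-6 = 1.073×10^-4 mol/L
α₀ = 1/(1 + K1/[H⁺] + K1K2/[H⁺]²) = 1/(1 + 10^+1.68 + 10^-0.67) = 0.02038
DIC = [CO2*]/α₀ = 1.073×10^-4 / 0.02038 = 5.265 mmol/L
[CO3²⁻] = α₂·DIC; α₂ = 0.004356, so [CO3²⁻] = 0.004356 × 5.265 = 0.0229 mmol/L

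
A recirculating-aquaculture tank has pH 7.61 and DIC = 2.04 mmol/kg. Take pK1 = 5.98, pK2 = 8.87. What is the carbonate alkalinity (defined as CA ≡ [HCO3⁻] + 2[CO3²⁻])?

CA = [HCO3⁻] + 2[CO3²⁻] = (α₁ + 2α₂)·DIC
At pH 7.61: [H⁺]/K1 = 10^-1.63 = 0.023442, K2/[H⁺] = 10^-1.26 = 0.054954
α₁ = 1/(1 + 0.023442 + 0.054954) = 1/1.0784 = 0.9273; α₂ = α₁·K2/[H⁺] = 0.05096
α₁ + 2α₂ = 1.0292
CA = 1.0292 × 2.04 = 2.10 mmol/kg

CA = 2.10 mmol/kg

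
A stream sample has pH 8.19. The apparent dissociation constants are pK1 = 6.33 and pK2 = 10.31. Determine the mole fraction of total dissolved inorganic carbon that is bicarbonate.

α₁ = 1 / (1 + [H⁺]/K1 + K2/[H⁺]) = 1 / (1 + 10^-1.86 + 10^-2.12)
   = 1 / (1 + 0.013804 + 0.0075858) = 1/1.0214 = 0.9791

α₁ = 0.979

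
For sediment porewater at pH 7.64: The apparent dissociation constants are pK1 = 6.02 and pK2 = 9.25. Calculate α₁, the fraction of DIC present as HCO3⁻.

α₁ = 0.954

α₁ = 1 / (1 + [H⁺]/K1 + K2/[H⁺]) = 1 / (1 + 10^-1.62 + 10^-1.61)
   = 1 / (1 + 0.023988 + 0.024547) = 1/1.0485 = 0.9537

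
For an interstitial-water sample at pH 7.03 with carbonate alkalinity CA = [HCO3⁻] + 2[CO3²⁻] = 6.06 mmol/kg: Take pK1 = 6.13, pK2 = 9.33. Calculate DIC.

DIC = 6.79 mmol/kg

CA = [HCO3⁻] + 2[CO3²⁻] = (α₁ + 2α₂)·DIC
At pH 7.03: [H⁺]/K1 = 10^-0.90 = 0.12589, K2/[H⁺] = 10^-2.30 = 0.0050119
α₁ = 1/(1 + 0.12589 + 0.0050119) = 1/1.1309 = 0.8842; α₂ = α₁·K2/[H⁺] = 0.004432
α₁ + 2α₂ = 0.8931
DIC = CA / (α₁ + 2α₂) = 6.06 / 0.8931 = 6.79 mmol/kg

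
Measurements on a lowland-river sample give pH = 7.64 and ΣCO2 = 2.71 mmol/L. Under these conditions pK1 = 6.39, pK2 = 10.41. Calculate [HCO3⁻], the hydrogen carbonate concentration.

[HCO3⁻] = 2.56 mmol/L

α₁ = 1 / (1 + [H⁺]/K1 + K2/[H⁺]) = 1 / (1 + 10^-1.25 + 10^-2.77)
   = 1 / (1 + 0.056234 + 0.0016982) = 1/1.0579 = 0.9452
[HCO3⁻] = α₁ × DIC = 0.9452 × 2.71 = 2.56 mmol/L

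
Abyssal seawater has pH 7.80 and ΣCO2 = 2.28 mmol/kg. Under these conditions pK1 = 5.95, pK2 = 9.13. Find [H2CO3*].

α₀ = 1 / (1 + K1/[H⁺] + K1K2/[H⁺]²) = 1 / (1 + 10^+1.85 + 10^+0.52)
   = 1 / (1 + 70.795 + 3.3113) = 1/75.106 = 0.01331
[CO2*] = α₀ × DIC = 0.01331 × 2.28 = 0.0304 mmol/kg

[CO2*] = 0.0304 mmol/kg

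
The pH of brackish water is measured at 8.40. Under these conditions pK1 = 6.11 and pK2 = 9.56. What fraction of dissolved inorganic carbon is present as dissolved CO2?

α₀ = 1 / (1 + K1/[H⁺] + K1K2/[H⁺]²) = 1 / (1 + 10^+2.29 + 10^+1.13)
   = 1 / (1 + 194.98 + 13.490) = 1/209.47 = 0.004774

α₀ = 0.00477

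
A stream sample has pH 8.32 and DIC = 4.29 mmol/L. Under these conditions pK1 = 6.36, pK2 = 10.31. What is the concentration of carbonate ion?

[CO3²⁻] = 0.0430 mmol/L

α₂ = 1 / (1 + [H⁺]/K2 + [H⁺]²/(K1K2)) = 1 / (1 + 10^+1.99 + 10^+0.03)
   = 1 / (1 + 97.724 + 1.0715) = 1/99.795 = 0.01002
[CO3²⁻] = α₂ × DIC = 0.01002 × 4.29 = 0.0430 mmol/L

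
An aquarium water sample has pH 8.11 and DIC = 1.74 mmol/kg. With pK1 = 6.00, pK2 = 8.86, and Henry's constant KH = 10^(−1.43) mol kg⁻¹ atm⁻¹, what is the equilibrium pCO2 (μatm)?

α₀ = 1 / (1 + K1/[H⁺] + K1K2/[H⁺]²) = 1 / (1 + 10^+2.11 + 10^+1.36)
   = 1 / (1 + 128.82 + 22.909) = 1/152.73 = 0.006547
[CO2*] = α₀ × DIC = 0.006547 × 1.74 = 0.01139 mmol/kg = 11.39 μmol/kg
pCO2 = [CO2*]/KH = 1.139×10^-5 / 3.715×10^-2 = 307 μatm

pCO2 = 307 μatm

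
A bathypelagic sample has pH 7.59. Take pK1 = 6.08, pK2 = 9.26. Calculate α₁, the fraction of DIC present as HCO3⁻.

α₁ = 1 / (1 + [H⁺]/K1 + K2/[H⁺]) = 1 / (1 + 10^-1.51 + 10^-1.67)
   = 1 / (1 + 0.030903 + 0.021380) = 1/1.0523 = 0.9503

α₁ = 0.950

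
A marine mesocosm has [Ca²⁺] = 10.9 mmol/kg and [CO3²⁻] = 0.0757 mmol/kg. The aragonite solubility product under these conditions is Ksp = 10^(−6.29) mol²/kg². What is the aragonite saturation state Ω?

Ω = 1.61

Ksp = 10^(−6.29) = 5.129×10^-7
Ω = [Ca²⁺][CO3²⁻]/Ksp = (10.9×10^-3)(0.0757×10^-3) / 5.129×10^-7 = 1.61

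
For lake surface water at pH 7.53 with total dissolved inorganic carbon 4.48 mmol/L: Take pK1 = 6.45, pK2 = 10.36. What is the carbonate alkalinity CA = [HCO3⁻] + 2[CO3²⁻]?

CA = 4.14 mmol/L

CA = [HCO3⁻] + 2[CO3²⁻] = (α₁ + 2α₂)·DIC
At pH 7.53: [H⁺]/K1 = 10^-1.08 = 0.083176, K2/[H⁺] = 10^-2.83 = 0.0014791
α₁ = 1/(1 + 0.083176 + 0.0014791) = 1/1.0847 = 0.9220; α₂ = α₁·K2/[H⁺] = 0.001364
α₁ + 2α₂ = 0.9247
CA = 0.9247 × 4.48 = 4.14 mmol/L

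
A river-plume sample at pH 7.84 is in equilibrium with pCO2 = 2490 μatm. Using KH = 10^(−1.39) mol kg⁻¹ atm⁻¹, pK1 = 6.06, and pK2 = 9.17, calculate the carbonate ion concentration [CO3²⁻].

[CO2*] = KH · pCO2 = 10^(−1.39) × 2490×10^-6 = 1.014×10^-4 mol/kg
α₀ = 1/(1 + K1/[H⁺] + K1K2/[H⁺]²) = 1/(1 + 10^+1.78 + 10^+0.45) = 0.01561
DIC = [CO2*]/α₀ = 1.014×10^-4 / 0.01561 = 6.500 mmol/kg
[CO3²⁻] = α₂·DIC; α₂ = 0.04399, so [CO3²⁻] = 0.04399 × 6.500 = 0.286 mmol/kg

[CO3²⁻] = 0.286 mmol/kg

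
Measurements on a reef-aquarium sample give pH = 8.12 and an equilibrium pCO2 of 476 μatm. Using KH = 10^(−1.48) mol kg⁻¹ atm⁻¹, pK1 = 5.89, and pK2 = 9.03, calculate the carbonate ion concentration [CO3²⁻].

[CO2*] = KH · pCO2 = 10^(−1.48) × 476×10^-6 = 1.576×10^-5 mol/kg
α₀ = 1/(1 + K1/[H⁺] + K1K2/[H⁺]²) = 1/(1 + 10^+2.23 + 10^+1.32) = 0.005216
DIC = [CO2*]/α₀ = 1.576×10^-5 / 0.005216 = 3.022 mmol/kg
[CO3²⁻] = α₂·DIC; α₂ = 0.1090, so [CO3²⁻] = 0.1090 × 3.022 = 0.329 mmol/kg

[CO3²⁻] = 0.329 mmol/kg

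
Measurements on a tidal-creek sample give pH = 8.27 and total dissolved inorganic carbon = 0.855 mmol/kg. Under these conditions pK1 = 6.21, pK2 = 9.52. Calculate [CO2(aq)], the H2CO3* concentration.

α₀ = 1 / (1 + K1/[H⁺] + K1K2/[H⁺]²) = 1 / (1 + 10^+2.06 + 10^+0.81)
   = 1 / (1 + 114.82 + 6.4565) = 1/122.27 = 0.008178
[CO2*] = α₀ × DIC = 0.008178 × 0.855 = 0.00699 mmol/kg = 6.99 μmol/kg

[CO2*] = 6.99 μmol/kg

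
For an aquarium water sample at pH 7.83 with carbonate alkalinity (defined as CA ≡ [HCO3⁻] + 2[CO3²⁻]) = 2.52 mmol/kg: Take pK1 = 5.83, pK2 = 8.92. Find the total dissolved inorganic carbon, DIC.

CA = [HCO3⁻] + 2[CO3²⁻] = (α₁ + 2α₂)·DIC
At pH 7.83: [H⁺]/K1 = 10^-2.00 = 0.010000, K2/[H⁺] = 10^-1.09 = 0.081283
α₁ = 1/(1 + 0.010000 + 0.081283) = 1/1.0913 = 0.9164; α₂ = α₁·K2/[H⁺] = 0.07448
α₁ + 2α₂ = 1.0653
DIC = CA / (α₁ + 2α₂) = 2.52 / 1.0653 = 2.37 mmol/kg

DIC = 2.37 mmol/kg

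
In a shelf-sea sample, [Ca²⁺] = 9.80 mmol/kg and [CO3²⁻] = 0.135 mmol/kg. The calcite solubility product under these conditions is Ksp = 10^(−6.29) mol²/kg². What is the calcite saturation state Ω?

Ω = 2.58

Ksp = 10^(−6.29) = 5.129×10^-7
Ω = [Ca²⁺][CO3²⁻]/Ksp = (9.80×10^-3)(0.135×10^-3) / 5.129×10^-7 = 2.58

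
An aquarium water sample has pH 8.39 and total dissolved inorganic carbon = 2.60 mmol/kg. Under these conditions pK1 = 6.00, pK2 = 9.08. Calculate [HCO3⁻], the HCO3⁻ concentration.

α₁ = 1 / (1 + [H⁺]/K1 + K2/[H⁺]) = 1 / (1 + 10^-2.39 + 10^-0.69)
   = 1 / (1 + 0.0040738 + 0.20417) = 1/1.2082 = 0.8276
[HCO3⁻] = α₁ × DIC = 0.8276 × 2.60 = 2.15 mmol/kg

[HCO3⁻] = 2.15 mmol/kg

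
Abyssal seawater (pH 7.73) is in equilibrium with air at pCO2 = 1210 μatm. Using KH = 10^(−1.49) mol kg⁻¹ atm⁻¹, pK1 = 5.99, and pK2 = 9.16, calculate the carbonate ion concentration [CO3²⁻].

[CO3²⁻] = 0.0799 mmol/kg

[CO2*] = KH · pCO2 = 10^(−1.49) × 1210×10^-6 = 3.915×10^-5 mol/kg
α₀ = 1/(1 + K1/[H⁺] + K1K2/[H⁺]²) = 1/(1 + 10^+1.74 + 10^+0.31) = 0.01724
DIC = [CO2*]/α₀ = 3.915×10^-5 / 0.01724 = 2.271 mmol/kg
[CO3²⁻] = α₂·DIC; α₂ = 0.03520, so [CO3²⁻] = 0.03520 × 2.271 = 0.0799 mmol/kg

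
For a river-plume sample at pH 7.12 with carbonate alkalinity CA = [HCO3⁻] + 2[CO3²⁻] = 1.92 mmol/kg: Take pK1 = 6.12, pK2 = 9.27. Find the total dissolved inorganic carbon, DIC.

CA = [HCO3⁻] + 2[CO3²⁻] = (α₁ + 2α₂)·DIC
At pH 7.12: [H⁺]/K1 = 10^-1.00 = 0.10000, K2/[H⁺] = 10^-2.15 = 0.0070795
α₁ = 1/(1 + 0.10000 + 0.0070795) = 1/1.1071 = 0.9033; α₂ = α₁·K2/[H⁺] = 0.006395
α₁ + 2α₂ = 0.9161
DIC = CA / (α₁ + 2α₂) = 1.92 / 0.9161 = 2.10 mmol/kg

DIC = 2.10 mmol/kg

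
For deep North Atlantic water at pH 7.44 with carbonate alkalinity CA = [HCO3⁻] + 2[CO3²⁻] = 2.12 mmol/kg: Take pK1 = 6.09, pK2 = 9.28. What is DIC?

CA = [HCO3⁻] + 2[CO3²⁻] = (α₁ + 2α₂)·DIC
At pH 7.44: [H⁺]/K1 = 10^-1.35 = 0.044668, K2/[H⁺] = 10^-1.84 = 0.014454
α₁ = 1/(1 + 0.044668 + 0.014454) = 1/1.0591 = 0.9442; α₂ = α₁·K2/[H⁺] = 0.01365
α₁ + 2α₂ = 0.9715
DIC = CA / (α₁ + 2α₂) = 2.12 / 0.9715 = 2.18 mmol/kg

DIC = 2.18 mmol/kg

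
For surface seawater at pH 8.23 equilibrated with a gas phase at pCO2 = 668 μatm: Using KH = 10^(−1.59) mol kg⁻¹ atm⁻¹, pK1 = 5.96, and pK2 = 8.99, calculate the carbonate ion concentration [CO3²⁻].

[CO3²⁻] = 0.556 mmol/kg

[CO2*] = KH · pCO2 = 10^(−1.59) × 668×10^-6 = 1.717×10^-5 mol/kg
α₀ = 1/(1 + K1/[H⁺] + K1K2/[H⁺]²) = 1/(1 + 10^+2.27 + 10^+1.51) = 0.004554
DIC = [CO2*]/α₀ = 1.717×10^-5 / 0.004554 = 3.770 mmol/kg
[CO3²⁻] = α₂·DIC; α₂ = 0.1474, so [CO3²⁻] = 0.1474 × 3.770 = 0.556 mmol/kg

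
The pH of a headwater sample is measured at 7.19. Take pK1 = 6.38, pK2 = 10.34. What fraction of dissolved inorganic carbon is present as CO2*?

α₀ = 0.134

α₀ = 1 / (1 + K1/[H⁺] + K1K2/[H⁺]²) = 1 / (1 + 10^+0.81 + 10^-2.34)
   = 1 / (1 + 6.4565 + 0.0045709) = 1/7.4611 = 0.1340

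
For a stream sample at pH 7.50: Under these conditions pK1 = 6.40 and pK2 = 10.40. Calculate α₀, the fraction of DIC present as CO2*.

α₀ = 1 / (1 + K1/[H⁺] + K1K2/[H⁺]²) = 1 / (1 + 10^+1.10 + 10^-1.80)
   = 1 / (1 + 12.589 + 0.015849) = 1/13.605 = 0.07350

α₀ = 0.0735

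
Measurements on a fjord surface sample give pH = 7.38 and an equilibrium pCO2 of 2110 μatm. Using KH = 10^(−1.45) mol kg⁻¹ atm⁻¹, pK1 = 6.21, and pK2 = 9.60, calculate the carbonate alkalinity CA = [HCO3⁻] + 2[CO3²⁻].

[CO2*] = KH · pCO2 = 10^(−1.45) × 2110×10^-6 = 7.487×10^-5 mol/kg
α₀ = 1/(1 + K1/[H⁺] + K1K2/[H⁺]²) = 1/(1 + 10^+1.17 + 10^-1.05) = 0.06297
DIC = [CO2*]/α₀ = 7.487×10^-5 / 0.06297 = 1.189 mmol/kg
CA = (α₁ + 2α₂)·DIC = (0.9314 + 2×0.005612) × 1.189 = 1.12 mmol/kg

CA = 1.12 mmol/kg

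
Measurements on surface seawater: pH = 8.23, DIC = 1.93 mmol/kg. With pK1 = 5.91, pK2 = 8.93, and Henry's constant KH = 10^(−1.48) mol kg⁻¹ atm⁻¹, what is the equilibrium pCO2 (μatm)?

pCO2 = 232 μatm

α₀ = 1 / (1 + K1/[H⁺] + K1K2/[H⁺]²) = 1 / (1 + 10^+2.32 + 10^+1.62)
   = 1 / (1 + 208.93 + 41.687) = 1/251.62 = 0.003974
[CO2*] = α₀ × DIC = 0.003974 × 1.93 = 0.007670 mmol/kg = 7.670 μmol/kg
pCO2 = [CO2*]/KH = 7.670×10^-6 / 3.311×10^-2 = 232 μatm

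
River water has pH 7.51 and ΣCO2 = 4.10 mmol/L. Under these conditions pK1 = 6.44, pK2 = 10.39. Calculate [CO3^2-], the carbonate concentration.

α₂ = 1 / (1 + [H⁺]/K2 + [H⁺]²/(K1K2)) = 1 / (1 + 10^+2.88 + 10^+1.81)
   = 1 / (1 + 758.58 + 64.565) = 1/824.14 = 0.001213
[CO3²⁻] = α₂ × DIC = 0.001213 × 4.10 = 0.00497 mmol/L = 4.97 μmol/L

[CO3²⁻] = 4.97 μmol/L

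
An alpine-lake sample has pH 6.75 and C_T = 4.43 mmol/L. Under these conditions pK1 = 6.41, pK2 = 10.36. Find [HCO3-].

α₁ = 1 / (1 + [H⁺]/K1 + K2/[H⁺]) = 1 / (1 + 10^-0.34 + 10^-3.61)
   = 1 / (1 + 0.45709 + 0.00024547) = 1/1.4573 = 0.6862
[HCO3⁻] = α₁ × DIC = 0.6862 × 4.43 = 3.04 mmol/L

[HCO3⁻] = 3.04 mmol/L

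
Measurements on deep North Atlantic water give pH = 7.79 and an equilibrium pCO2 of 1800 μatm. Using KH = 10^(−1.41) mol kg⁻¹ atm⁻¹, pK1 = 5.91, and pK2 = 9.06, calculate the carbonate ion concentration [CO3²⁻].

[CO3²⁻] = 0.285 mmol/kg

[CO2*] = KH · pCO2 = 10^(−1.41) × 1800×10^-6 = 7.003×10^-5 mol/kg
α₀ = 1/(1 + K1/[H⁺] + K1K2/[H⁺]²) = 1/(1 + 10^+1.88 + 10^+0.61) = 0.01236
DIC = [CO2*]/α₀ = 7.003×10^-5 / 0.01236 = 5.667 mmol/kg
[CO3²⁻] = α₂·DIC; α₂ = 0.05034, so [CO3²⁻] = 0.05034 × 5.667 = 0.285 mmol/kg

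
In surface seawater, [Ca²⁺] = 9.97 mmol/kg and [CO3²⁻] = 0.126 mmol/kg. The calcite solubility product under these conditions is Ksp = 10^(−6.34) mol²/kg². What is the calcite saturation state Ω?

Ω = 2.75

Ksp = 10^(−6.34) = 4.571×10^-7
Ω = [Ca²⁺][CO3²⁻]/Ksp = (9.97×10^-3)(0.126×10^-3) / 4.571×10^-7 = 2.75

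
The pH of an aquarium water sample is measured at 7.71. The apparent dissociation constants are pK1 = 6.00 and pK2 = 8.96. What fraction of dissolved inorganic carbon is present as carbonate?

α₂ = 0.0523

α₂ = 1 / (1 + [H⁺]/K2 + [H⁺]²/(K1K2)) = 1 / (1 + 10^+1.25 + 10^-0.46)
   = 1 / (1 + 17.783 + 0.34674) = 1/19.130 = 0.05228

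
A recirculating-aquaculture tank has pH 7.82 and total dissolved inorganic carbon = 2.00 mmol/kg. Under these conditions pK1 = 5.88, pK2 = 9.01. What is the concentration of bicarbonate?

α₁ = 1 / (1 + [H⁺]/K1 + K2/[H⁺]) = 1 / (1 + 10^-1.94 + 10^-1.19)
   = 1 / (1 + 0.011482 + 0.064565) = 1/1.0760 = 0.9293
[HCO3⁻] = α₁ × DIC = 0.9293 × 2.00 = 1.86 mmol/kg

[HCO3⁻] = 1.86 mmol/kg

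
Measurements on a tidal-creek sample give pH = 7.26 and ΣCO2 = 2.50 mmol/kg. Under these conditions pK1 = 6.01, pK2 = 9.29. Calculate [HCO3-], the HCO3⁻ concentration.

α₁ = 1 / (1 + [H⁺]/K1 + K2/[H⁺]) = 1 / (1 + 10^-1.25 + 10^-2.03)
   = 1 / (1 + 0.056234 + 0.0093325) = 1/1.0656 = 0.9385
[HCO3⁻] = α₁ × DIC = 0.9385 × 2.50 = 2.35 mmol/kg

[HCO3⁻] = 2.35 mmol/kg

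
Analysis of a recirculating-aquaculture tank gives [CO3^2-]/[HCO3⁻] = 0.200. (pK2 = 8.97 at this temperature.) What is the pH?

From K2 = [H⁺][CO3^2-]/[HCO3⁻]:  pH = pK2 + log₁₀([CO3^2-]/[HCO3⁻])
log₁₀(0.200) = -0.699
pH = 8.97 + (-0.699) = 8.27

pH = 8.27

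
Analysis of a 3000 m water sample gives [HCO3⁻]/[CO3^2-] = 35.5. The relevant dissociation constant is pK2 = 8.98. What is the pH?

pH = 7.43

From K2 = [H⁺][CO3^2-]/[HCO3⁻]:  pH = pK2 − log₁₀([HCO3⁻]/[CO3^2-])
log₁₀(35.5) = +1.550
pH = 8.98 − (+1.550) = 7.43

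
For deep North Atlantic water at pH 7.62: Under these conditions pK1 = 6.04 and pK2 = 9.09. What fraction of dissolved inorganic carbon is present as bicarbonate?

α₁ = 1 / (1 + [H⁺]/K1 + K2/[H⁺]) = 1 / (1 + 10^-1.58 + 10^-1.47)
   = 1 / (1 + 0.026303 + 0.033884) = 1/1.0602 = 0.9432

α₁ = 0.943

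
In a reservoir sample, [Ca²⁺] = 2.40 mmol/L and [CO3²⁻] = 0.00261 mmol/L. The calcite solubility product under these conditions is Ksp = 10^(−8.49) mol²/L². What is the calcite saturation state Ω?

Ksp = 10^(−8.49) = 3.236×10^-9
Ω = [Ca²⁺][CO3²⁻]/Ksp = (2.40×10^-3)(0.00261×10^-3) / 3.236×10^-9 = 1.94

Ω = 1.94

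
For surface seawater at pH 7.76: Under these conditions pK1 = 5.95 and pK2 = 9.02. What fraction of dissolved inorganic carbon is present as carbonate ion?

α₂ = 0.0513

α₂ = 1 / (1 + [H⁺]/K2 + [H⁺]²/(K1K2)) = 1 / (1 + 10^+1.26 + 10^-0.55)
   = 1 / (1 + 18.197 + 0.28184) = 1/19.479 = 0.05134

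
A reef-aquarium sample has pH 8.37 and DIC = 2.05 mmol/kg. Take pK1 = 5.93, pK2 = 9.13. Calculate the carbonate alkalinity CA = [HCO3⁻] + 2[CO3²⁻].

CA = 2.35 mmol/kg

CA = [HCO3⁻] + 2[CO3²⁻] = (α₁ + 2α₂)·DIC
At pH 8.37: [H⁺]/K1 = 10^-2.44 = 0.0036308, K2/[H⁺] = 10^-0.76 = 0.17378
α₁ = 1/(1 + 0.0036308 + 0.17378) = 1/1.1774 = 0.8493; α₂ = α₁·K2/[H⁺] = 0.1476
α₁ + 2α₂ = 1.1445
CA = 1.1445 × 2.05 = 2.35 mmol/kg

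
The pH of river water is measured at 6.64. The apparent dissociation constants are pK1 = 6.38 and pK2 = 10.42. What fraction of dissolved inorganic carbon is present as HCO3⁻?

α₁ = 1 / (1 + [H⁺]/K1 + K2/[H⁺]) = 1 / (1 + 10^-0.26 + 10^-3.78)
   = 1 / (1 + 0.54954 + 0.00016596) = 1/1.5497 = 0.6453

α₁ = 0.645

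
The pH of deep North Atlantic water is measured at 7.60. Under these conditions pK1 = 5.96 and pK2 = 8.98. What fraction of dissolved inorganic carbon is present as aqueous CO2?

α₀ = 1 / (1 + K1/[H⁺] + K1K2/[H⁺]²) = 1 / (1 + 10^+1.64 + 10^+0.26)
   = 1 / (1 + 43.652 + 1.8197) = 1/46.471 = 0.02152

α₀ = 0.0215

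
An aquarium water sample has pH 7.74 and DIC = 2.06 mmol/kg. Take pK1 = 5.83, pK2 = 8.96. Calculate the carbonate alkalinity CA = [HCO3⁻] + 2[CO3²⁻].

CA = 2.15 mmol/kg

CA = [HCO3⁻] + 2[CO3²⁻] = (α₁ + 2α₂)·DIC
At pH 7.74: [H⁺]/K1 = 10^-1.91 = 0.012303, K2/[H⁺] = 10^-1.22 = 0.060256
α₁ = 1/(1 + 0.012303 + 0.060256) = 1/1.0726 = 0.9323; α₂ = α₁·K2/[H⁺] = 0.05618
α₁ + 2α₂ = 1.0447
CA = 1.0447 × 2.06 = 2.15 mmol/kg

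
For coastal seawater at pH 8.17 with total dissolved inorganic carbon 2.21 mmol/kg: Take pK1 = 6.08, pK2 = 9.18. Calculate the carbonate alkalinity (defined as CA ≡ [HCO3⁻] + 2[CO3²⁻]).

CA = 2.39 mmol/kg

CA = [HCO3⁻] + 2[CO3²⁻] = (α₁ + 2α₂)·DIC
At pH 8.17: [H⁺]/K1 = 10^-2.09 = 0.0081283, K2/[H⁺] = 10^-1.01 = 0.097724
α₁ = 1/(1 + 0.0081283 + 0.097724) = 1/1.1059 = 0.9043; α₂ = α₁·K2/[H⁺] = 0.08837
α₁ + 2α₂ = 1.0810
CA = 1.0810 × 2.21 = 2.39 mmol/kg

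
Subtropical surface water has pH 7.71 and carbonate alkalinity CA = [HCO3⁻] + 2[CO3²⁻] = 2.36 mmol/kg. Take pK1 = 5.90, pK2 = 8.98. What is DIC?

DIC = 2.28 mmol/kg

CA = [HCO3⁻] + 2[CO3²⁻] = (α₁ + 2α₂)·DIC
At pH 7.71: [H⁺]/K1 = 10^-1.81 = 0.015488, K2/[H⁺] = 10^-1.27 = 0.053703
α₁ = 1/(1 + 0.015488 + 0.053703) = 1/1.0692 = 0.9353; α₂ = α₁·K2/[H⁺] = 0.05023
α₁ + 2α₂ = 1.0357
DIC = CA / (α₁ + 2α₂) = 2.36 / 1.0357 = 2.28 mmol/kg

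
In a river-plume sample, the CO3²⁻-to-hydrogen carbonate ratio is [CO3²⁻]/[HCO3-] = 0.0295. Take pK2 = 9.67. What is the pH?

pH = 8.14

From K2 = [H⁺][CO3²⁻]/[HCO3-]:  pH = pK2 + log₁₀([CO3²⁻]/[HCO3-])
log₁₀(0.0295) = -1.530
pH = 9.67 + (-1.530) = 8.14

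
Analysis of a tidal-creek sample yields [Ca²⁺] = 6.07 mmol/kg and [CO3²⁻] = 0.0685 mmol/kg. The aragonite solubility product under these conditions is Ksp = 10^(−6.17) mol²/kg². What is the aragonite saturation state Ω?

Ω = 0.615

Ksp = 10^(−6.17) = 6.761×10^-7
Ω = [Ca²⁺][CO3²⁻]/Ksp = (6.07×10^-3)(0.0685×10^-3) / 6.761×10^-7 = 0.615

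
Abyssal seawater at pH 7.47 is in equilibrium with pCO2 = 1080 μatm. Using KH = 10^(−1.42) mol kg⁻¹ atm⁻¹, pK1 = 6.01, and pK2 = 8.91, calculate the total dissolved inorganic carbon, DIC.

[CO2*] = KH · pCO2 = 10^(−1.42) × 1080×10^-6 = 4.106×10^-5 mol/kg
α₀ = 1/(1 + K1/[H⁺] + K1K2/[H⁺]²) = 1/(1 + 10^+1.46 + 10^+0.02) = 0.03238
DIC = [CO2*]/α₀ = 4.106×10^-5 / 0.03238 = 1.27 mmol/kg

DIC = 1.27 mmol/kg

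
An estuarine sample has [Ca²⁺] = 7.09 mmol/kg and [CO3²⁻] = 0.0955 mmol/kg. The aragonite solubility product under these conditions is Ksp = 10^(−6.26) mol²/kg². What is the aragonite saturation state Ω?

Ω = 1.23

Ksp = 10^(−6.26) = 5.495×10^-7
Ω = [Ca²⁺][CO3²⁻]/Ksp = (7.09×10^-3)(0.0955×10^-3) / 5.495×10^-7 = 1.23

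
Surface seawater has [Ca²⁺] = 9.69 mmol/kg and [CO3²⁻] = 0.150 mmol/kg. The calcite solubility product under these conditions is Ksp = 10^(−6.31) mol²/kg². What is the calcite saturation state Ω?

Ω = 2.97

Ksp = 10^(−6.31) = 4.898×10^-7
Ω = [Ca²⁺][CO3²⁻]/Ksp = (9.69×10^-3)(0.150×10^-3) / 4.898×10^-7 = 2.97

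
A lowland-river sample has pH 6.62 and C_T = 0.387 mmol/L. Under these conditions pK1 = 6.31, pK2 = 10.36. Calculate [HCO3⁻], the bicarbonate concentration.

α₁ = 1 / (1 + [H⁺]/K1 + K2/[H⁺]) = 1 / (1 + 10^-0.31 + 10^-3.74)
   = 1 / (1 + 0.48978 + 0.00018197) = 1/1.4900 = 0.6712
[HCO3⁻] = α₁ × DIC = 0.6712 × 0.387 = 0.260 mmol/L

[HCO3⁻] = 0.260 mmol/L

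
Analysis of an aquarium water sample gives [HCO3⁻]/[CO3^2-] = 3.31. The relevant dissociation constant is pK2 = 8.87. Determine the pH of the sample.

pH = 8.35

From K2 = [H⁺][CO3^2-]/[HCO3⁻]:  pH = pK2 − log₁₀([HCO3⁻]/[CO3^2-])
log₁₀(3.31) = +0.520
pH = 8.87 − (+0.520) = 8.35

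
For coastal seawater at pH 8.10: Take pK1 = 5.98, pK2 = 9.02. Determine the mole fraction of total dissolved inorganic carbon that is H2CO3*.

α₀ = 0.00673

α₀ = 1 / (1 + K1/[H⁺] + K1K2/[H⁺]²) = 1 / (1 + 10^+2.12 + 10^+1.20)
   = 1 / (1 + 131.83 + 15.849) = 1/148.67 = 0.006726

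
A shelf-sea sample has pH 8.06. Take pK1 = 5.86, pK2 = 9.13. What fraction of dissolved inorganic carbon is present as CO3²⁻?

α₂ = 0.0780

α₂ = 1 / (1 + [H⁺]/K2 + [H⁺]²/(K1K2)) = 1 / (1 + 10^+1.07 + 10^-1.13)
   = 1 / (1 + 11.749 + 0.074131) = 1/12.823 = 0.07798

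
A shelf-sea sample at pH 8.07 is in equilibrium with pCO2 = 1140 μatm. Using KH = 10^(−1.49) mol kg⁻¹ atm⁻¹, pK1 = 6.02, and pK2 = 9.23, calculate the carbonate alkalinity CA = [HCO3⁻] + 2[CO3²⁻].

CA = 4.71 mmol/kg

[CO2*] = KH · pCO2 = 10^(−1.49) × 1140×10^-6 = 3.689×10^-5 mol/kg
α₀ = 1/(1 + K1/[H⁺] + K1K2/[H⁺]²) = 1/(1 + 10^+2.05 + 10^+0.89) = 0.008267
DIC = [CO2*]/α₀ = 3.689×10^-5 / 0.008267 = 4.462 mmol/kg
CA = (α₁ + 2α₂)·DIC = (0.9276 + 2×0.06417) × 4.462 = 4.71 mmol/kg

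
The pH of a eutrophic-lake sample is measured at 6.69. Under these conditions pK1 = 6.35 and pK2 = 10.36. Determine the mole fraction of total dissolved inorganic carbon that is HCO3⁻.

α₁ = 1 / (1 + [H⁺]/K1 + K2/[H⁺]) = 1 / (1 + 10^-0.34 + 10^-3.67)
   = 1 / (1 + 0.45709 + 0.00021380) = 1/1.4573 = 0.6862

α₁ = 0.686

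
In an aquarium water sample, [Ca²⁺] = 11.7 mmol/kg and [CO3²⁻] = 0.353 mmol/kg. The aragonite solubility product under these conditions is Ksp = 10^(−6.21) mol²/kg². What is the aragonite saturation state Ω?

Ksp = 10^(−6.21) = 6.166×10^-7
Ω = [Ca²⁺][CO3²⁻]/Ksp = (11.7×10^-3)(0.353×10^-3) / 6.166×10^-7 = 6.70

Ω = 6.70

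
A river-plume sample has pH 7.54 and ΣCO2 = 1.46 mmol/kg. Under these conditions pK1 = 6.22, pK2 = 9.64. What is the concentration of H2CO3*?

α₀ = 1 / (1 + K1/[H⁺] + K1K2/[H⁺]²) = 1 / (1 + 10^+1.32 + 10^-0.78)
   = 1 / (1 + 20.893 + 0.16596) = 1/22.059 = 0.04533
[CO2*] = α₀ × DIC = 0.04533 × 1.46 = 0.0662 mmol/kg

[CO2*] = 0.0662 mmol/kg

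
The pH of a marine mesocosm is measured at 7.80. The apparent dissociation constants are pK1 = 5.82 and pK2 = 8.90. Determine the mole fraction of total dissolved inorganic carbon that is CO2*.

α₀ = 1 / (1 + K1/[H⁺] + K1K2/[H⁺]²) = 1 / (1 + 10^+1.98 + 10^+0.88)
   = 1 / (1 + 95.499 + 7.5858) = 1/104.09 = 0.009608

α₀ = 0.00961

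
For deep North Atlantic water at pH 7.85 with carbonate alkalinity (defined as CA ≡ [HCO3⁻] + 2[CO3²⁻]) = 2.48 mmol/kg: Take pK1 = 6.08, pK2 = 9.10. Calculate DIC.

DIC = 2.39 mmol/kg

CA = [HCO3⁻] + 2[CO3²⁻] = (α₁ + 2α₂)·DIC
At pH 7.85: [H⁺]/K1 = 10^-1.77 = 0.016982, K2/[H⁺] = 10^-1.25 = 0.056234
α₁ = 1/(1 + 0.016982 + 0.056234) = 1/1.0732 = 0.9318; α₂ = α₁·K2/[H⁺] = 0.05240
α₁ + 2α₂ = 1.0366
DIC = CA / (α₁ + 2α₂) = 2.48 / 1.0366 = 2.39 mmol/kg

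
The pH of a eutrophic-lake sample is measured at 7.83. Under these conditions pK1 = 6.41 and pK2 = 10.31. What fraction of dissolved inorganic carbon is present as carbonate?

α₂ = 1 / (1 + [H⁺]/K2 + [H⁺]²/(K1K2)) = 1 / (1 + 10^+2.48 + 10^+1.06)
   = 1 / (1 + 302.00 + 11.482) = 1/314.48 = 0.003180

α₂ = 0.00318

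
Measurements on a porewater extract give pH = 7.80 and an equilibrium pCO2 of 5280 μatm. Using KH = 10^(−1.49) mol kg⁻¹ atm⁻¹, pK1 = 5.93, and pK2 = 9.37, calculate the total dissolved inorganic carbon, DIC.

[CO2*] = KH · pCO2 = 10^(−1.49) × 5280×10^-6 = 1.709×10^-4 mol/kg
α₀ = 1/(1 + K1/[H⁺] + K1K2/[H⁺]²) = 1/(1 + 10^+1.87 + 10^+0.30) = 0.01297
DIC = [CO2*]/α₀ = 1.709×10^-4 / 0.01297 = 13.2 mmol/kg

DIC = 13.2 mmol/kg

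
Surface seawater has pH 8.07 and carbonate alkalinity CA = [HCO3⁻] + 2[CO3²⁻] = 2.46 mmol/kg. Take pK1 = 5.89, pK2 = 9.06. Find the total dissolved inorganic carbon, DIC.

CA = [HCO3⁻] + 2[CO3²⁻] = (α₁ + 2α₂)·DIC
At pH 8.07: [H⁺]/K1 = 10^-2.18 = 0.0066069, K2/[H⁺] = 10^-0.99 = 0.10233
α₁ = 1/(1 + 0.0066069 + 0.10233) = 1/1.1089 = 0.9018; α₂ = α₁·K2/[H⁺] = 0.09228
α₁ + 2α₂ = 1.0863
DIC = CA / (α₁ + 2α₂) = 2.46 / 1.0863 = 2.26 mmol/kg

DIC = 2.26 mmol/kg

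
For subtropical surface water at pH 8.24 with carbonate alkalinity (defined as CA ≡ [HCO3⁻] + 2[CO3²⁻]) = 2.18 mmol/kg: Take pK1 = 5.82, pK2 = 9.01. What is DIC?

DIC = 1.91 mmol/kg

CA = [HCO3⁻] + 2[CO3²⁻] = (α₁ + 2α₂)·DIC
At pH 8.24: [H⁺]/K1 = 10^-2.42 = 0.0038019, K2/[H⁺] = 10^-0.77 = 0.16982
α₁ = 1/(1 + 0.0038019 + 0.16982) = 1/1.1736 = 0.8521; α₂ = α₁·K2/[H⁺] = 0.1447
α₁ + 2α₂ = 1.1415
DIC = CA / (α₁ + 2α₂) = 2.18 / 1.1415 = 1.91 mmol/kg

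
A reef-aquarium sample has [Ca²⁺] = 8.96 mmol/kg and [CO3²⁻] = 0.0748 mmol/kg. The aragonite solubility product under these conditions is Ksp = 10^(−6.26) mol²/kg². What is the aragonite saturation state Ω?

Ksp = 10^(−6.26) = 5.495×10^-7
Ω = [Ca²⁺][CO3²⁻]/Ksp = (8.96×10^-3)(0.0748×10^-3) / 5.495×10^-7 = 1.22

Ω = 1.22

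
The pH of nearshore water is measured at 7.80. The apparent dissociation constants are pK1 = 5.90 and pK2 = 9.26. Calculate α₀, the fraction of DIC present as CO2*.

α₀ = 0.0120

α₀ = 1 / (1 + K1/[H⁺] + K1K2/[H⁺]²) = 1 / (1 + 10^+1.90 + 10^+0.44)
   = 1 / (1 + 79.433 + 2.7542) = 1/83.187 = 0.01202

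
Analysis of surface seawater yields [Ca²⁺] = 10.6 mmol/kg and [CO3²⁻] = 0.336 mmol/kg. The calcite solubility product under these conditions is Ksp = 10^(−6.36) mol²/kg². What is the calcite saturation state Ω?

Ω = 8.16

Ksp = 10^(−6.36) = 4.365×10^-7
Ω = [Ca²⁺][CO3²⁻]/Ksp = (10.6×10^-3)(0.336×10^-3) / 4.365×10^-7 = 8.16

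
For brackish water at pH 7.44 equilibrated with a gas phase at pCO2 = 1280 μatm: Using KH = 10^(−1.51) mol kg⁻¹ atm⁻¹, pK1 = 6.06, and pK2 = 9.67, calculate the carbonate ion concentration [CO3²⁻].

[CO2*] = KH · pCO2 = 10^(−1.51) × 1280×10^-6 = 3.956×10^-5 mol/kg
α₀ = 1/(1 + K1/[H⁺] + K1K2/[H⁺]²) = 1/(1 + 10^+1.38 + 10^-0.85) = 0.03979
DIC = [CO2*]/α₀ = 3.956×10^-5 / 0.03979 = 0.9940 mmol/kg
[CO3²⁻] = α₂·DIC; α₂ = 0.005621, so [CO3²⁻] = 0.005621 × 0.9940 = 0.00559 mmol/kg = 5.59 μmol/kg

[CO3²⁻] = 5.59 μmol/kg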